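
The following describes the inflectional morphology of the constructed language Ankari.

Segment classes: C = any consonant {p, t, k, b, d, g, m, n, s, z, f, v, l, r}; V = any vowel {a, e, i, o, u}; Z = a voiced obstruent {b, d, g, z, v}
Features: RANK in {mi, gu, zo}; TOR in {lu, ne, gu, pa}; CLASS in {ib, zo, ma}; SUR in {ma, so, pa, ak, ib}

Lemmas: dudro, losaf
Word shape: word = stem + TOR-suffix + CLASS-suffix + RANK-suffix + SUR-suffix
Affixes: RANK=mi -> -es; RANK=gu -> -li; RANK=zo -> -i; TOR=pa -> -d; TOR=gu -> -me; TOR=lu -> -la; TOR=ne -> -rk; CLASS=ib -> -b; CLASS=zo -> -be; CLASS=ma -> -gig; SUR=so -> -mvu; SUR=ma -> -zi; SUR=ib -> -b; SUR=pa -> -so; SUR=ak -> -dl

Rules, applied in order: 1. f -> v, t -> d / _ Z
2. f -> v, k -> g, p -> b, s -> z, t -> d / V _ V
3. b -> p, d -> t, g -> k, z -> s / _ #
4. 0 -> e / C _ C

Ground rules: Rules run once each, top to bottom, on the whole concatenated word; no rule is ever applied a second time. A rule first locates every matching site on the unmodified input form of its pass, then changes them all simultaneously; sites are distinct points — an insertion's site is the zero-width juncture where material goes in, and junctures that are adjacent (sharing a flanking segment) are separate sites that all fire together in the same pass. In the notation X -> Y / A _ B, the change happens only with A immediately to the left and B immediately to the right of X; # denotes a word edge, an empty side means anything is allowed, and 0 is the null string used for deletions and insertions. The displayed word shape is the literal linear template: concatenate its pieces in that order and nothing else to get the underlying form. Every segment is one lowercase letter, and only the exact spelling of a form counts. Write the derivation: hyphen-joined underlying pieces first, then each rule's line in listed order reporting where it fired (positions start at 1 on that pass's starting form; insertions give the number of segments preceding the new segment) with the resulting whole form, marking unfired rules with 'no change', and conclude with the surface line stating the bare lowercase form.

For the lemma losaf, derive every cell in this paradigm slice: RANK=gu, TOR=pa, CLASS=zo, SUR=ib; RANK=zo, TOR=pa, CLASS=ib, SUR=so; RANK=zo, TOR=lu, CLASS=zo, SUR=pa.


cell RANK=gu, TOR=pa, CLASS=zo, SUR=ib:
underlying: losaf-d-be-li-b
1. f -> v, t -> d / _ Z: fires at position(s) 5: losavdbelib
2. f -> v, k -> g, p -> b, s -> z, t -> d / V _ V: fires at position(s) 3: lozavdbelib
3. b -> p, d -> t, g -> k, z -> s / _ #: fires at position(s) 11: lozavdbelip
4. 0 -> e / C _ C: inserts after position(s) 5, 6: lozavedebelip
surface: lozavedebelip

cell RANK=zo, TOR=pa, CLASS=ib, SUR=so:
underlying: losaf-d-b-i-mvu
1. f -> v, t -> d / _ Z: fires at position(s) 5: losavdbimvu
2. f -> v, k -> g, p -> b, s -> z, t -> d / V _ V: fires at position(s) 3: lozavdbimvu
3. b -> p, d -> t, g -> k, z -> s / _ #: no change
4. 0 -> e / C _ C: inserts after position(s) 5, 6, 9: lozavedebimevu
surface: lozavedebimevu

cell RANK=zo, TOR=lu, CLASS=zo, SUR=pa:
underlying: losaf-la-be-i-so
1. f -> v, t -> d / _ Z: no change
2. f -> v, k -> g, p -> b, s -> z, t -> d / V _ V: fires at position(s) 3, 11: lozaflabeizo
3. b -> p, d -> t, g -> k, z -> s / _ #: no change
4. 0 -> e / C _ C: inserts after position(s) 5: lozafelabeizo
surface: lozafelabeizo


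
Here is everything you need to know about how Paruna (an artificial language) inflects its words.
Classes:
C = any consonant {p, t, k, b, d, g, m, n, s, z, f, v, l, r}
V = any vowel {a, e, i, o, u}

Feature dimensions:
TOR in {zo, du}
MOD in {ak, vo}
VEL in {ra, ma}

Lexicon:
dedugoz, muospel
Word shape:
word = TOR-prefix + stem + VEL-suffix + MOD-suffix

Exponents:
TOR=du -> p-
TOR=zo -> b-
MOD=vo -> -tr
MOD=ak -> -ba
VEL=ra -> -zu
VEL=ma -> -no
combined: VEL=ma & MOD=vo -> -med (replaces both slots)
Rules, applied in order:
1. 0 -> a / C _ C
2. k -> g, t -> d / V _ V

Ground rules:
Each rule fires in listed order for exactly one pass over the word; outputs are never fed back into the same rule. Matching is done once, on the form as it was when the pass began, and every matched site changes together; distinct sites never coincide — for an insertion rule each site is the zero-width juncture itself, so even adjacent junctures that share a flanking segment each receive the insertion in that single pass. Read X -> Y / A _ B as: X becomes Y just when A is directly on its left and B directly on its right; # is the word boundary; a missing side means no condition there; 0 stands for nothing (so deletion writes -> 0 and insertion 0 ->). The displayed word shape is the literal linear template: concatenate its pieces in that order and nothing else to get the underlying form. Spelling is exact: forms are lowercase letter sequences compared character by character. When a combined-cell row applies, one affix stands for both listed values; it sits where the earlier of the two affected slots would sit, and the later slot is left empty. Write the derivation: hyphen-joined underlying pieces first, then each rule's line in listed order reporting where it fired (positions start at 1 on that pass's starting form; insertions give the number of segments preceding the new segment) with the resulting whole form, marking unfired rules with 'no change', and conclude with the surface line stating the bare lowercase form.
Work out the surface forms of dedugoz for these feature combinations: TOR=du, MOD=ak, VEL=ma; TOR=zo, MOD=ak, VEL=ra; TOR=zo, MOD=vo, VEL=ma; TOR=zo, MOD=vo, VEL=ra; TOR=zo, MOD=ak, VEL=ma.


cell TOR=du, MOD=ak, VEL=ma:
underlying: p-dedugoz-no-ba
1. 0 -> a / C _ C: inserts after position(s) 1, 8: padedugozanoba
2. k -> g, t -> d / V _ V: no change
surface: padedugozanoba

cell TOR=zo, MOD=ak, VEL=ra:
underlying: b-dedugoz-zu-ba
1. 0 -> a / C _ C: inserts after position(s) 1, 8: badedugozazuba
2. k -> g, t -> d / V _ V: no change
surface: badedugozazuba

cell TOR=zo, MOD=vo, VEL=ma:
underlying: b-dedugoz-med
1. 0 -> a / C _ C: inserts after position(s) 1, 8: badedugozamed
2. k -> g, t -> d / V _ V: no change
surface: badedugozamed

cell TOR=zo, MOD=vo, VEL=ra:
underlying: b-dedugoz-zu-tr
1. 0 -> a / C _ C: inserts after position(s) 1, 8, 11: badedugozazutar
2. k -> g, t -> d / V _ V: fires at position(s) 13: badedugozazudar
surface: badedugozazudar

cell TOR=zo, MOD=ak, VEL=ma:
underlying: b-dedugoz-no-ba
1. 0 -> a / C _ C: inserts after position(s) 1, 8: badedugozanoba
2. k -> g, t -> d / V _ V: no change
surface: badedugozanoba


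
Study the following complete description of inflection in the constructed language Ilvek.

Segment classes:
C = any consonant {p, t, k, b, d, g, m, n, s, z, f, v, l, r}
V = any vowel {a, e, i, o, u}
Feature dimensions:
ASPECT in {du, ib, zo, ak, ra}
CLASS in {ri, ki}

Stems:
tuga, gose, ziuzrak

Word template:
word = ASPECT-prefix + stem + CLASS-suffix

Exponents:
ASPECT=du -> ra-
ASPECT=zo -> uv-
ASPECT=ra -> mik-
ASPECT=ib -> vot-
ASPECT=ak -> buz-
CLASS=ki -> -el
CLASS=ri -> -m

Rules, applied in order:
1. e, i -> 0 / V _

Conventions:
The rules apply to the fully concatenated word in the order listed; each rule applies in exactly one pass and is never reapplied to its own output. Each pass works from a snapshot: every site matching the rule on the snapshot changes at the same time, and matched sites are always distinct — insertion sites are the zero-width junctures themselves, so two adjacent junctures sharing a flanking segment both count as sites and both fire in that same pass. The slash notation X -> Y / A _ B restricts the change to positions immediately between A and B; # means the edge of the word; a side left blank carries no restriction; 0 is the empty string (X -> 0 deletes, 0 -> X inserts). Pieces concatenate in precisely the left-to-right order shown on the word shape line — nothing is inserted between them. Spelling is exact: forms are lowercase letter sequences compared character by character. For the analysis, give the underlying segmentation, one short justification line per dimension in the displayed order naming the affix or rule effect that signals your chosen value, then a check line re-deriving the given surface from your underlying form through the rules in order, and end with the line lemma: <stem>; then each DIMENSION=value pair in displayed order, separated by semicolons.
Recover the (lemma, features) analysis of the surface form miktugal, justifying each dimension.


underlying: mik-tuga-el
ASPECT=ra - signalled by the affix mik-
CLASS=ki - signalled by the affix -el
check: miktugael -> miktugal
lemma: tuga; ASPECT=ra; CLASS=ki


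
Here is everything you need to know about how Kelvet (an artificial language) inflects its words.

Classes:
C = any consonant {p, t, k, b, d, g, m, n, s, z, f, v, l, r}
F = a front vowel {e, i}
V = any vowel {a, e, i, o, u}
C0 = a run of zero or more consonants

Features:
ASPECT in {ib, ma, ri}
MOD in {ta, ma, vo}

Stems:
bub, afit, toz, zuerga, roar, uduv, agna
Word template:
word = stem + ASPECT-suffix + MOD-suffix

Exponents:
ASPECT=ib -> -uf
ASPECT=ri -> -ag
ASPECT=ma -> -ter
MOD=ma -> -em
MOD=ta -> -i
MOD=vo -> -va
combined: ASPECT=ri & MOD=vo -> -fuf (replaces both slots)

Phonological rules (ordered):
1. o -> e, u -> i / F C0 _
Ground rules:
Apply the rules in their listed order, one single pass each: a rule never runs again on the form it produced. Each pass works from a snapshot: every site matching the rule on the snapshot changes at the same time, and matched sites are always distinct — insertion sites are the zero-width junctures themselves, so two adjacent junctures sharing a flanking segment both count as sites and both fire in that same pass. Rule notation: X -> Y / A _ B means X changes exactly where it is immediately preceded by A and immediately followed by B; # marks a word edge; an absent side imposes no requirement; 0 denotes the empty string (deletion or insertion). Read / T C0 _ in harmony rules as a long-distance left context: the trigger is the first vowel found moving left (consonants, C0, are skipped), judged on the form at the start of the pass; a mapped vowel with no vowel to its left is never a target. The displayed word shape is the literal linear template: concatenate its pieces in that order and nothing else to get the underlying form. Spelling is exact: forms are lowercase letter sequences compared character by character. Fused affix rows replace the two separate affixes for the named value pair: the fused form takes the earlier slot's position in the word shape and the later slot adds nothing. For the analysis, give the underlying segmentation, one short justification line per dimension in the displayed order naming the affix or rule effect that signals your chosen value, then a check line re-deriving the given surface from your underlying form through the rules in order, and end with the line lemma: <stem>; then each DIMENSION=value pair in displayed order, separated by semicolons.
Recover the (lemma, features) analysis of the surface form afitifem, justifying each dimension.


underlying: afit-uf-em
ASPECT=ib - signalled by the affix -uf
MOD=ma - signalled by the affix -em
check: afitufem -> afitifem
lemma: afit; ASPECT=ib; MOD=ma


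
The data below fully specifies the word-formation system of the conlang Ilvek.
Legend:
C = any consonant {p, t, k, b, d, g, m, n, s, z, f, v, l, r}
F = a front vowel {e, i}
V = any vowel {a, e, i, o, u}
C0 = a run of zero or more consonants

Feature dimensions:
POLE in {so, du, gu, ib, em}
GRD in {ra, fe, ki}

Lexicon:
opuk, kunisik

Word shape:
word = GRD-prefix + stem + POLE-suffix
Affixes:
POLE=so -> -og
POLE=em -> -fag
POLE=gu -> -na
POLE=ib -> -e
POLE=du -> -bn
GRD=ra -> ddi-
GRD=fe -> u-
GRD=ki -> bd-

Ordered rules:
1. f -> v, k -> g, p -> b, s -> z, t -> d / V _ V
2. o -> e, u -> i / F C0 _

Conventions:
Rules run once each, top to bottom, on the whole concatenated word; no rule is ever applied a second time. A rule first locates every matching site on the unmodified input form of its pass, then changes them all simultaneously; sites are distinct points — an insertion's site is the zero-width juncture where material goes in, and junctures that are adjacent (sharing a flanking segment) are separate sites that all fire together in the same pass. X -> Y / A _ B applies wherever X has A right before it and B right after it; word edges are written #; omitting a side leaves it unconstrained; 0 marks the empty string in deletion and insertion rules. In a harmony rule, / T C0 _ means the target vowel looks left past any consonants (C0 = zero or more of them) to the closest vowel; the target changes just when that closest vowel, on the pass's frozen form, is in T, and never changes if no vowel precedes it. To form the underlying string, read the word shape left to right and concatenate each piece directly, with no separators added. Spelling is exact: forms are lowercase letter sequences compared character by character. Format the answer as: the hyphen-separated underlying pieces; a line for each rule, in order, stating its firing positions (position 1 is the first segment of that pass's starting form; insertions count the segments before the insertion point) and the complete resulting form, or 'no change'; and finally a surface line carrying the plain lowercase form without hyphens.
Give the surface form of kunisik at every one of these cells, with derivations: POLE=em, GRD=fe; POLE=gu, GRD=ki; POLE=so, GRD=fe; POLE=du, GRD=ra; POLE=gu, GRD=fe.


cell POLE=em, GRD=fe:
underlying: u-kunisik-fag
1. f -> v, k -> g, p -> b, s -> z, t -> d / V _ V: fires at position(s) 2, 6: ugunizikfag
2. o -> e, u -> i / F C0 _: no change
surface: ugunizikfag

cell POLE=gu, GRD=ki:
underlying: bd-kunisik-na
1. f -> v, k -> g, p -> b, s -> z, t -> d / V _ V: fires at position(s) 7: bdkunizikna
2. o -> e, u -> i / F C0 _: no change
surface: bdkunizikna

cell POLE=so, GRD=fe:
underlying: u-kunisik-og
1. f -> v, k -> g, p -> b, s -> z, t -> d / V _ V: fires at position(s) 2, 6, 8: ugunizigog
2. o -> e, u -> i / F C0 _: fires at position(s) 9: ugunizigeg
surface: ugunizigeg

cell POLE=du, GRD=ra:
underlying: ddi-kunisik-bn
1. f -> v, k -> g, p -> b, s -> z, t -> d / V _ V: fires at position(s) 4, 8: ddigunizikbn
2. o -> e, u -> i / F C0 _: fires at position(s) 5: ddiginizikbn
surface: ddiginizikbn

cell POLE=gu, GRD=fe:
underlying: u-kunisik-na
1. f -> v, k -> g, p -> b, s -> z, t -> d / V _ V: fires at position(s) 2, 6: ugunizikna
2. o -> e, u -> i / F C0 _: no change
surface: ugunizikna


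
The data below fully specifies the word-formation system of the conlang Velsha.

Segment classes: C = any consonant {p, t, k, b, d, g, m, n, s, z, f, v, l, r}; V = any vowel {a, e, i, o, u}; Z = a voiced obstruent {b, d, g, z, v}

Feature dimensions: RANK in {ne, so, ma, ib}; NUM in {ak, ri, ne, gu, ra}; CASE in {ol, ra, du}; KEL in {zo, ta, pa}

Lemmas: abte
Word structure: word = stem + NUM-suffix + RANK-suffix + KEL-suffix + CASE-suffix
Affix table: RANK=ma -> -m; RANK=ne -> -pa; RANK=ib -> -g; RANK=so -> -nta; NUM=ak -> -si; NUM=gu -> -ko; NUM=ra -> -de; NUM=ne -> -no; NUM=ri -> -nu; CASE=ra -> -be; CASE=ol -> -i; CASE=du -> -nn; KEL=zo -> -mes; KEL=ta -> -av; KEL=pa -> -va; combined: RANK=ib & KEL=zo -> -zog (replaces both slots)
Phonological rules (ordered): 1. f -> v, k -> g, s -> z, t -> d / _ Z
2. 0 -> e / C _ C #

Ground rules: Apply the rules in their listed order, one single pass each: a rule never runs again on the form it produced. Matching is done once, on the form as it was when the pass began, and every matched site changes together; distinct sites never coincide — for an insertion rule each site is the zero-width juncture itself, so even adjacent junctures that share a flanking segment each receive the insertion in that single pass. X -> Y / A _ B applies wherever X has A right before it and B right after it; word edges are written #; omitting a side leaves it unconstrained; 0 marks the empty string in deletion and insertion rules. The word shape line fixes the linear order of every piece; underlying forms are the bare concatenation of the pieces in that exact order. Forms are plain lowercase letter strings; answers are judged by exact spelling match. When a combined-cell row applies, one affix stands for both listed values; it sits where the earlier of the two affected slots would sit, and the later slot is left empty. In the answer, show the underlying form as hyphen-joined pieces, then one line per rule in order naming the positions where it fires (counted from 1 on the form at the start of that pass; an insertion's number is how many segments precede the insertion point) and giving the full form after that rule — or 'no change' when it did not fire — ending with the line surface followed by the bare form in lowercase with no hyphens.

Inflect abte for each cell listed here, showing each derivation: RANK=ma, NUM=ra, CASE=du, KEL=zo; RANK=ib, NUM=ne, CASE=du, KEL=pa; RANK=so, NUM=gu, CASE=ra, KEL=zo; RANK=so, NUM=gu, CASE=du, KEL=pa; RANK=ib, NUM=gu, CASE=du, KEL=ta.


cell RANK=ma, NUM=ra, CASE=du, KEL=zo:
underlying: abte-de-m-mes-nn
1. f -> v, k -> g, s -> z, t -> d / _ Z: no change
2. 0 -> e / C _ C #: inserts after position(s) 11: abtedemmesnen
surface: abtedemmesnen

cell RANK=ib, NUM=ne, CASE=du, KEL=pa:
underlying: abte-no-g-va-nn
1. f -> v, k -> g, s -> z, t -> d / _ Z: no change
2. 0 -> e / C _ C #: inserts after position(s) 10: abtenogvanen
surface: abtenogvanen

cell RANK=so, NUM=gu, CASE=ra, KEL=zo:
underlying: abte-ko-nta-mes-be
1. f -> v, k -> g, s -> z, t -> d / _ Z: fires at position(s) 12: abtekontamezbe
2. 0 -> e / C _ C #: no change
surface: abtekontamezbe

cell RANK=so, NUM=gu, CASE=du, KEL=pa:
underlying: abte-ko-nta-va-nn
1. f -> v, k -> g, s -> z, t -> d / _ Z: no change
2. 0 -> e / C _ C #: inserts after position(s) 12: abtekontavanen
surface: abtekontavanen

cell RANK=ib, NUM=gu, CASE=du, KEL=ta:
underlying: abte-ko-g-av-nn
1. f -> v, k -> g, s -> z, t -> d / _ Z: no change
2. 0 -> e / C _ C #: inserts after position(s) 10: abtekogavnen
surface: abtekogavnen


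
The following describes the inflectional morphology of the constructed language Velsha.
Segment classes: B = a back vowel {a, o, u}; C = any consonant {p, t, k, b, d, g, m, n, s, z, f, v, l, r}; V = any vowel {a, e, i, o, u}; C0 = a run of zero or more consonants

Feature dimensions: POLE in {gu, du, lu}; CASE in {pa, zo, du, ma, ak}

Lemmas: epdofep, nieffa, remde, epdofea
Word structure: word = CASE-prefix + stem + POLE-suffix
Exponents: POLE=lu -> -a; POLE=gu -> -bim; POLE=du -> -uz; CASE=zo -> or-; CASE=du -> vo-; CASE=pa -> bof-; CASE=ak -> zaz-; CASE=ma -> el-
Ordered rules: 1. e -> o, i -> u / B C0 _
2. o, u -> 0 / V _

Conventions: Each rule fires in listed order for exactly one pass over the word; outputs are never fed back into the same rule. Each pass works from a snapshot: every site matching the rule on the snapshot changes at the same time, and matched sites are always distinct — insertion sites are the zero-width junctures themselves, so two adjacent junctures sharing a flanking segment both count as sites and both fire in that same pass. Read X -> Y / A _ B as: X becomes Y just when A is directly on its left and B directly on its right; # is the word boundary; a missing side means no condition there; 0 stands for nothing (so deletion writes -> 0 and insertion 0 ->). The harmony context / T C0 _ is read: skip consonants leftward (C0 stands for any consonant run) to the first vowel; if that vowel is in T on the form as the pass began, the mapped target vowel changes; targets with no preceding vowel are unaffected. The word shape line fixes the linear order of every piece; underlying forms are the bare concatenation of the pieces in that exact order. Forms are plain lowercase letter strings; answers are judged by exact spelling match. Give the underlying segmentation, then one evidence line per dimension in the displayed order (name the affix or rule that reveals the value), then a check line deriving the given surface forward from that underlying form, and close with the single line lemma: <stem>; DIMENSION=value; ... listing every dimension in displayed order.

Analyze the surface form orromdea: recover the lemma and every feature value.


underlying: or-remde-a
POLE=lu - signalled by the affix -a
CASE=zo - signalled by the affix or-
check: orremdea -> orromdea -> orromdea
lemma: remde; POLE=lu; CASE=zo


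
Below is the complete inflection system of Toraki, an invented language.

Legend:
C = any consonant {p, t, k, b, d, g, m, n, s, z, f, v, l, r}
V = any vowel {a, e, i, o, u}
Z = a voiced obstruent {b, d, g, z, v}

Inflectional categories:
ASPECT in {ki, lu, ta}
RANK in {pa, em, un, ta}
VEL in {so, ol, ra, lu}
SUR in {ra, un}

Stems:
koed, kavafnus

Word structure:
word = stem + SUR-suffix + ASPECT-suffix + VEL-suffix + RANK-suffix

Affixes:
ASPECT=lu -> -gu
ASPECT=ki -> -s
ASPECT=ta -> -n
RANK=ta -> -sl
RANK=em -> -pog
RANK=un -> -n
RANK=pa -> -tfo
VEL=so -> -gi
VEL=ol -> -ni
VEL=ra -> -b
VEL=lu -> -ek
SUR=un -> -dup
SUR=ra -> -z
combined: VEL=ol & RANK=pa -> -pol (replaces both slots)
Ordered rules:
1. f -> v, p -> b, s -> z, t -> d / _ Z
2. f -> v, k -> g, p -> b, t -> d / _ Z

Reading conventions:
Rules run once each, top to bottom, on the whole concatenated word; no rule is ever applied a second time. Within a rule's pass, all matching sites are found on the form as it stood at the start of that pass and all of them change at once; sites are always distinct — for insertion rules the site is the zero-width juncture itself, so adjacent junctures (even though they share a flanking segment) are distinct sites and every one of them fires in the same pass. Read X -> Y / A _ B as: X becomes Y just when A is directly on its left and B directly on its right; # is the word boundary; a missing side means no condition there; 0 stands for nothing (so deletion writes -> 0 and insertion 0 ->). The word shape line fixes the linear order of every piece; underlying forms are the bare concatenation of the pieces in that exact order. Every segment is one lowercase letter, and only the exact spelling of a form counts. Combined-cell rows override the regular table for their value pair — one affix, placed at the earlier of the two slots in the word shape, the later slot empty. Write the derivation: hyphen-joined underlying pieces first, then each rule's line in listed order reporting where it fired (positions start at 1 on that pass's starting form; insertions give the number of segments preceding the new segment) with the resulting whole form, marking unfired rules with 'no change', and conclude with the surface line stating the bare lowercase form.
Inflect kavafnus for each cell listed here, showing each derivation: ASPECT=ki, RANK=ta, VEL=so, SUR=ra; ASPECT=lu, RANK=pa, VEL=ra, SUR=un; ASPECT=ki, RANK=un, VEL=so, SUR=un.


cell ASPECT=ki, RANK=ta, VEL=so, SUR=ra:
underlying: kavafnus-z-s-gi-sl
1. f -> v, p -> b, s -> z, t -> d / _ Z: fires at position(s) 8, 10: kavafnuzzzgisl
2. f -> v, k -> g, p -> b, t -> d / _ Z: no change
surface: kavafnuzzzgisl

cell ASPECT=lu, RANK=pa, VEL=ra, SUR=un:
underlying: kavafnus-dup-gu-b-tfo
1. f -> v, p -> b, s -> z, t -> d / _ Z: fires at position(s) 8, 11: kavafnuzdubgubtfo
2. f -> v, k -> g, p -> b, t -> d / _ Z: no change
surface: kavafnuzdubgubtfo

cell ASPECT=ki, RANK=un, VEL=so, SUR=un:
underlying: kavafnus-dup-s-gi-n
1. f -> v, p -> b, s -> z, t -> d / _ Z: fires at position(s) 8, 12: kavafnuzdupzgin
2. f -> v, k -> g, p -> b, t -> d / _ Z: fires at position(s) 11: kavafnuzdubzgin
surface: kavafnuzdubzgin


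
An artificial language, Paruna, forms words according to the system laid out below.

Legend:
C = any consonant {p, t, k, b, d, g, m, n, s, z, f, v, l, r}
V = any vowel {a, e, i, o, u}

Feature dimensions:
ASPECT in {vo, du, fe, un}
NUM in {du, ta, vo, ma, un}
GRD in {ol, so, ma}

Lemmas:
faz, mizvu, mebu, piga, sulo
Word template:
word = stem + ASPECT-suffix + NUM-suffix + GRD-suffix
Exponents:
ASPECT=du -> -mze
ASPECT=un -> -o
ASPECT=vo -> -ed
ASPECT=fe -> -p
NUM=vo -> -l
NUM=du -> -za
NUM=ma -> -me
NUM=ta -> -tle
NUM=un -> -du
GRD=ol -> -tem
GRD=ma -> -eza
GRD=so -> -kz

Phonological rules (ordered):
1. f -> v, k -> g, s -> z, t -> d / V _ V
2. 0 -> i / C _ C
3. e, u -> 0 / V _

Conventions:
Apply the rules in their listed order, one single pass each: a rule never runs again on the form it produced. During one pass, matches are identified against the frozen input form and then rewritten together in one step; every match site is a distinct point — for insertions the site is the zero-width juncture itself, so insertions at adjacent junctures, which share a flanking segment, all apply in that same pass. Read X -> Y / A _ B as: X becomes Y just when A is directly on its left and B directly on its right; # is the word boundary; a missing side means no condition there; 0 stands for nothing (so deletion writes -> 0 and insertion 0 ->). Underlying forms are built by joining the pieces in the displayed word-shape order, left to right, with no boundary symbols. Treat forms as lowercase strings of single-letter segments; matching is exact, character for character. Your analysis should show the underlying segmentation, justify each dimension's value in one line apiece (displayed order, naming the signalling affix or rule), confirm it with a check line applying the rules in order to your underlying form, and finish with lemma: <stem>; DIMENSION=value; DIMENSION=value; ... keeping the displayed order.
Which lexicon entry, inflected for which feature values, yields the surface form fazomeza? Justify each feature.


underlying: faz-o-me-eza
ASPECT=un - signalled by the affix -o
NUM=ma - signalled by the affix -me
GRD=ma - signalled by the affix -eza
check: fazomeeza -> fazomeeza -> fazomeeza -> fazomeza
lemma: faz; ASPECT=un; NUM=ma; GRD=ma


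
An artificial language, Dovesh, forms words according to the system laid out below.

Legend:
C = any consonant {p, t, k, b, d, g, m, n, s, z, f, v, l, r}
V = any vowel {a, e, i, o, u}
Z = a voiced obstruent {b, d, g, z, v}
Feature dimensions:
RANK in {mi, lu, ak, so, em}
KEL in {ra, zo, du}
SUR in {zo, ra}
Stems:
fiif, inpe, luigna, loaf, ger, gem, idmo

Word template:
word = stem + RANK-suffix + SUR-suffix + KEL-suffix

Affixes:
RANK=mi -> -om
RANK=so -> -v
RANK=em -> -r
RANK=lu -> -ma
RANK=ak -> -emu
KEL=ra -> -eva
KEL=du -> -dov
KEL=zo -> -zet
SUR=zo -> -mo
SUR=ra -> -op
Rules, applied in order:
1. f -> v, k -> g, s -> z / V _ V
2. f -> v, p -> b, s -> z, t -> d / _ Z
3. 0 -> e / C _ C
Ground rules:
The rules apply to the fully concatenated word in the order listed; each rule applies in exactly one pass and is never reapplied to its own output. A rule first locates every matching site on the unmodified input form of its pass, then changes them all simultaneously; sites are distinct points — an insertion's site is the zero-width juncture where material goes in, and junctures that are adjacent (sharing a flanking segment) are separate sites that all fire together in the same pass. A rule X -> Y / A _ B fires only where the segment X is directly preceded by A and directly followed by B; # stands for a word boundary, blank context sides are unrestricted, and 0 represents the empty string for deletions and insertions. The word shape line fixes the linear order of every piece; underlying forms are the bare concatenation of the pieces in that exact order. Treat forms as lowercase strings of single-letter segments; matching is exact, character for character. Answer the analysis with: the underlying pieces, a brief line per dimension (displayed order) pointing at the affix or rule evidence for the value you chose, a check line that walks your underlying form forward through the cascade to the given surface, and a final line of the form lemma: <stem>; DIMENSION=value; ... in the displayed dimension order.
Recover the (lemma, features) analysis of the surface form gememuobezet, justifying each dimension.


underlying: gem-emu-op-zet
RANK=ak - signalled by the affix -emu
KEL=zo - signalled by the affix -zet
SUR=ra - signalled by the affix -op
check: gememuopzet -> gememuopzet -> gememuobzet -> gememuobezet
lemma: gem; RANK=ak; KEL=zo; SUR=ra


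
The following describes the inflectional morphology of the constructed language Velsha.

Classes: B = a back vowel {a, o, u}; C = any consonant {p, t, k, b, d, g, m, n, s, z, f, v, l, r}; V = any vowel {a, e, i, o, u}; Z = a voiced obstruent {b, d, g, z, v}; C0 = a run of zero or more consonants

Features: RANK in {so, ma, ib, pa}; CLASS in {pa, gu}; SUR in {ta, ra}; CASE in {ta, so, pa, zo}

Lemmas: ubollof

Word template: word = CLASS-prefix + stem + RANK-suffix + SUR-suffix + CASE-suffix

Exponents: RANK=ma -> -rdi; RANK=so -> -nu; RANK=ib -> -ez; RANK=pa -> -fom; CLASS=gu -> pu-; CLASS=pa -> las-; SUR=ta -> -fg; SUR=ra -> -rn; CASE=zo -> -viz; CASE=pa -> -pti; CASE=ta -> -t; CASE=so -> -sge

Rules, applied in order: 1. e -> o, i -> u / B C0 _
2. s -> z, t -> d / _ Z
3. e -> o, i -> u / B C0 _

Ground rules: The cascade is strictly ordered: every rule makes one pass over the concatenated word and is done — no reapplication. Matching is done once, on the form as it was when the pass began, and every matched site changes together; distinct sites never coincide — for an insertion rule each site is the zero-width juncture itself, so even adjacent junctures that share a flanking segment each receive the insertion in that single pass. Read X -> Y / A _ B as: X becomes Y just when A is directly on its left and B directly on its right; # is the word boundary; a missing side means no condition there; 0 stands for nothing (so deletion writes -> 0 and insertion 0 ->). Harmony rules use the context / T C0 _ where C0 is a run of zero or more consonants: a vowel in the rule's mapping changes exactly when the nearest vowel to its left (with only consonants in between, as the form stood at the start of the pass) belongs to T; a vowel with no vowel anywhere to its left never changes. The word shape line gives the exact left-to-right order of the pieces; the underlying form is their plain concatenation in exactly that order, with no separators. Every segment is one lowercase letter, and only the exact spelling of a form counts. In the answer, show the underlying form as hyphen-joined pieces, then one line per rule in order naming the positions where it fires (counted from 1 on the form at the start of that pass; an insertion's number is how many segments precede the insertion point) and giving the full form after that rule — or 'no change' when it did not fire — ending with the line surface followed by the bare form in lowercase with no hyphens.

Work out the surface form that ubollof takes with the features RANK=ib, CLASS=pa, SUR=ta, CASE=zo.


underlying: las-ubollof-ez-fg-viz
1. e -> o, i -> u / B C0 _: fires at position(s) 11: lasubollofozfgviz
2. s -> z, t -> d / _ Z: no change
3. e -> o, i -> u / B C0 _: fires at position(s) 16: lasubollofozfgvuz
surface: lasubollofozfgvuz


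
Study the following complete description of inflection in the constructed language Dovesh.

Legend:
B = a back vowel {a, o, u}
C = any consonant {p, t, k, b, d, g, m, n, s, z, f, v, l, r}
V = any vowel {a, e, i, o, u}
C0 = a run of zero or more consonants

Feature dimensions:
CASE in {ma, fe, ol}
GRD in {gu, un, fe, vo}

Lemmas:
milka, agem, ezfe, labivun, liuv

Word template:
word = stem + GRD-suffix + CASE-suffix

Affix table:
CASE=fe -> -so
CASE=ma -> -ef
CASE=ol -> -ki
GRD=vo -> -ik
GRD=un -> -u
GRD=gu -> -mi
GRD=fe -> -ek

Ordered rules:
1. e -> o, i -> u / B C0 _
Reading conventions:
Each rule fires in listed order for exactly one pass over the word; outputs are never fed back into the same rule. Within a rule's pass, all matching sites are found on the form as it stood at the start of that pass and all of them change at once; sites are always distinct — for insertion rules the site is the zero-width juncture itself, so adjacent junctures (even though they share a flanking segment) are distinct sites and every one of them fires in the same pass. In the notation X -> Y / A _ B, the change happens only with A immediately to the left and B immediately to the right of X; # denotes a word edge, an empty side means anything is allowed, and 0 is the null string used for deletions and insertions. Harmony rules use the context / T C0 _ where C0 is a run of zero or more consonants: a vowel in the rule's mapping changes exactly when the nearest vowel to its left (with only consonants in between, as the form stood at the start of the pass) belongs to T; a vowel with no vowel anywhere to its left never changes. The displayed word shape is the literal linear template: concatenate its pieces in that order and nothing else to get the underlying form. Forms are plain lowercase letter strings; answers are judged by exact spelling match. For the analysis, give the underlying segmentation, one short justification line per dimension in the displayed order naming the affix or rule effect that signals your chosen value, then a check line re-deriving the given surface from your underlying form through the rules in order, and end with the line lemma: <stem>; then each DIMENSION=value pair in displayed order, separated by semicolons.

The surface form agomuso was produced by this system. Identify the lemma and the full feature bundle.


underlying: agem-u-so
CASE=fe - signalled by the affix -so
GRD=un - signalled by the affix -u
check: agemuso -> agomuso
lemma: agem; CASE=fe; GRD=un


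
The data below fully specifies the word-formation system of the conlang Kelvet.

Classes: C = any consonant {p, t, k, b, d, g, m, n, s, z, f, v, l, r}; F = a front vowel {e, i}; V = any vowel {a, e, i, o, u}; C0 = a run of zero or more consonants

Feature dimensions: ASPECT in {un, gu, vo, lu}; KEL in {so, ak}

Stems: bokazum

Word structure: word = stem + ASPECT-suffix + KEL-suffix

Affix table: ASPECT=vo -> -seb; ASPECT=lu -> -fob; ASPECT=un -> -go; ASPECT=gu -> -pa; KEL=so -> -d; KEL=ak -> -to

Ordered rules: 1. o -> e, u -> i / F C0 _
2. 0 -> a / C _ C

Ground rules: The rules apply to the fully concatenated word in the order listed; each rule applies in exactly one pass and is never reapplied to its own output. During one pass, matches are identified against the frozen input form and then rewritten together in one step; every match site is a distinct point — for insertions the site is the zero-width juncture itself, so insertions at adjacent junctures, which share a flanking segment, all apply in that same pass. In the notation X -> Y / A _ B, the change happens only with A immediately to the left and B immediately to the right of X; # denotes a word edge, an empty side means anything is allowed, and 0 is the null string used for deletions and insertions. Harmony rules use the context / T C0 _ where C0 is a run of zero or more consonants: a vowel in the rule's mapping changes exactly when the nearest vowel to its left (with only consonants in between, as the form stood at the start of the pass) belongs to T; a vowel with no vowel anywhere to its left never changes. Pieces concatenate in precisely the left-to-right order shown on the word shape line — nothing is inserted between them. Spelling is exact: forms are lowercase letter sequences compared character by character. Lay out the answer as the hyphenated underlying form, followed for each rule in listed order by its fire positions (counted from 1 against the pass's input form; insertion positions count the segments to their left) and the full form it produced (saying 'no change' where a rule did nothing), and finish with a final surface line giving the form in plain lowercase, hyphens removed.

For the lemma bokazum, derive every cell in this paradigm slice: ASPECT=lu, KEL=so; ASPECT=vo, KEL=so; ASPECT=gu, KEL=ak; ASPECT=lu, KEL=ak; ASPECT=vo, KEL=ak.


cell ASPECT=lu, KEL=so:
underlying: bokazum-fob-d
1. o -> e, u -> i / F C0 _: no change
2. 0 -> a / C _ C: inserts after position(s) 7, 10: bokazumafobad
surface: bokazumafobad

cell ASPECT=vo, KEL=so:
underlying: bokazum-seb-d
1. o -> e, u -> i / F C0 _: no change
2. 0 -> a / C _ C: inserts after position(s) 7, 10: bokazumasebad
surface: bokazumasebad

cell ASPECT=gu, KEL=ak:
underlying: bokazum-pa-to
1. o -> e, u -> i / F C0 _: no change
2. 0 -> a / C _ C: inserts after position(s) 7: bokazumapato
surface: bokazumapato

cell ASPECT=lu, KEL=ak:
underlying: bokazum-fob-to
1. o -> e, u -> i / F C0 _: no change
2. 0 -> a / C _ C: inserts after position(s) 7, 10: bokazumafobato
surface: bokazumafobato

cell ASPECT=vo, KEL=ak:
underlying: bokazum-seb-to
1. o -> e, u -> i / F C0 _: fires at position(s) 12: bokazumsebte
2. 0 -> a / C _ C: inserts after position(s) 7, 10: bokazumasebate
surface: bokazumasebate


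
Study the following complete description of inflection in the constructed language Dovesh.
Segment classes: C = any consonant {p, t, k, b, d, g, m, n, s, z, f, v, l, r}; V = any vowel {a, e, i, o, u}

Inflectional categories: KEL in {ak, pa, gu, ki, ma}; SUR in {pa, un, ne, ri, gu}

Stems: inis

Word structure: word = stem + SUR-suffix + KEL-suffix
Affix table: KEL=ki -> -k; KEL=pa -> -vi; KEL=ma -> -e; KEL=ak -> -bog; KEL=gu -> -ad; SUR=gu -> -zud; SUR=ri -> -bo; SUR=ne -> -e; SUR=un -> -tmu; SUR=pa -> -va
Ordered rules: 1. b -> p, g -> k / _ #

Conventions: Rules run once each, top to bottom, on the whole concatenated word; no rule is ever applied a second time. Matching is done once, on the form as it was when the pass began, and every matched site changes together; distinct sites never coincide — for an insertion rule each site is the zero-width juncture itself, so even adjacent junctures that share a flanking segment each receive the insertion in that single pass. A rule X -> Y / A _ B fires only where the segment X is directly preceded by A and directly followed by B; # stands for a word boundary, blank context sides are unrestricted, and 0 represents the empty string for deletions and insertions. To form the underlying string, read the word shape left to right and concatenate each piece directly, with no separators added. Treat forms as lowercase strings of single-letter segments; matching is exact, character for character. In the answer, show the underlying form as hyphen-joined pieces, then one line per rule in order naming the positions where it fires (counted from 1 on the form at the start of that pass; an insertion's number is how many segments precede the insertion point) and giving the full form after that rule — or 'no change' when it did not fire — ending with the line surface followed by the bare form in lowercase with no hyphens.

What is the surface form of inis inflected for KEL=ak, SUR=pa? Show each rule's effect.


underlying: inis-va-bog
1. b -> p, g -> k / _ #: fires at position(s) 9: inisvabok
surface: inisvabok


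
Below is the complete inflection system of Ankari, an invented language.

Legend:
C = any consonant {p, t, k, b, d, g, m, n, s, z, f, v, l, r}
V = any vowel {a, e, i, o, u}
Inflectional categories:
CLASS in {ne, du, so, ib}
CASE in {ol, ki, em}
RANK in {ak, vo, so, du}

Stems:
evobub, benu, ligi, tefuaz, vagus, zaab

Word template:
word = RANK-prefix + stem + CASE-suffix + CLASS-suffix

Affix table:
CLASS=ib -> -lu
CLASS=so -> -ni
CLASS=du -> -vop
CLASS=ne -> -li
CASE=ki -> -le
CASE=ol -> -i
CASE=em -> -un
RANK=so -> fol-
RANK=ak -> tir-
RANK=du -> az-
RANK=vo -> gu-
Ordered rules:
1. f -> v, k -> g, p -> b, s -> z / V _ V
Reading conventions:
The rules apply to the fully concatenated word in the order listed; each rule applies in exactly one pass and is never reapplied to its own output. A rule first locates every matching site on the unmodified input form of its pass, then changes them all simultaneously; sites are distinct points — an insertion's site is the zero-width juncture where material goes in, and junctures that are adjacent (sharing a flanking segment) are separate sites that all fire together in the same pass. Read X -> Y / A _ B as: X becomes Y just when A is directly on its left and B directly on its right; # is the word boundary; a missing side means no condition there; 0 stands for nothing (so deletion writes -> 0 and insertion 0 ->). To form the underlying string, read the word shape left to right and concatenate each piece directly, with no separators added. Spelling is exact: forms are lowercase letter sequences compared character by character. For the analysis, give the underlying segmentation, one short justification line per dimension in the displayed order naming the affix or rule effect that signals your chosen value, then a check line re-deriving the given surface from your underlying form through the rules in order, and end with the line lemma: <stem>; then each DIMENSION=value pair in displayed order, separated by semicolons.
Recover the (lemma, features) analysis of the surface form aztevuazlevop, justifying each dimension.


underlying: az-tefuaz-le-vop
CLASS=du - signalled by the affix -vop
CASE=ki - signalled by the affix -le
RANK=du - signalled by the affix az-
check: aztefuazlevop -> aztevuazlevop
lemma: tefuaz; CLASS=du; CASE=ki; RANK=du
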